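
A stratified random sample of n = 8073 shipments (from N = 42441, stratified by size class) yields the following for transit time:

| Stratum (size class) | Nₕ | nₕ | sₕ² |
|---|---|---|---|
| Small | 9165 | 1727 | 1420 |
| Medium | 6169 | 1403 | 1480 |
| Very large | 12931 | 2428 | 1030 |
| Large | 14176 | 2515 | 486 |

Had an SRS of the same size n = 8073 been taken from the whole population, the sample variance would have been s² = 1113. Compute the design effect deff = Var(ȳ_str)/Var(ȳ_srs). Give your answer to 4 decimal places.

0.8783

Var(ȳ_str) = Σ Wₕ²(1−fₕ)sₕ²/nₕ with Wₕ = Nₕ/42441:
  Small: (9165/42441)²·(1−1727/9165)·1420/1727 = 0.031118126
  Medium: (6169/42441)²·(1−1403/6169)·1480/1403 = 0.017218751
  Very large: (12931/42441)²·(1−2428/12931)·1030/2428 = 0.031986211
  Large: (14176/42441)²·(1−2515/14176)·486/2515 = 0.017734403
  → Var(ȳ_str) = 0.098057491.
Var(ȳ_srs) = (1 − 8073/42441)·1113/8073 = 0.11164232.
deff = 0.098057491 / 0.11164232 = 0.8783.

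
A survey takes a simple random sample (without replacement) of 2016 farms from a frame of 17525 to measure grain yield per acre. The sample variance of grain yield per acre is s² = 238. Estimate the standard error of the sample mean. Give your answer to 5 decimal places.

0.32323

Under SRS without replacement, Var(ȳ) = (1 − f)·s²/n with f = n/N = 2016/17525 = 0.11503566.
Var(ȳ) = (1 − 0.11503566)·238/2016 = 0.88496434·0.11805556 = 0.10447496.
SE(ȳ) = √(0.10447496) = 0.32323.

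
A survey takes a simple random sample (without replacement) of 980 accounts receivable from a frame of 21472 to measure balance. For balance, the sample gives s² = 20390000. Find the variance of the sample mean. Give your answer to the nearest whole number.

Under SRS without replacement, Var(ȳ) = (1 − f)·s²/n with f = n/N = 980/21472 = 0.04564083.
Var(ȳ) = (1 − 0.04564083)·20390000/980 = 0.95435917·20806.122 = 19856.514.

19857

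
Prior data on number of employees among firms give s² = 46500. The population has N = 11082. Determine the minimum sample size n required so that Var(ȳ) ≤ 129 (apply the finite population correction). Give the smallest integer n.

350

Without fpc, n₀ = s²/D = 46500/129 = 360.4651.
With fpc, (1 − n/N)·s²/n ≤ D requires n ≥ n₀/(1 + n₀/N) = 360.4651/(1 + 360.4651/11082) = 349.1096.
Rounding up, n = 350.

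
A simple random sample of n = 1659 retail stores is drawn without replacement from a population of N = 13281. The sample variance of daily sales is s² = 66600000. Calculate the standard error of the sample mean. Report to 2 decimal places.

187.43

Under SRS without replacement, Var(ȳ) = (1 − f)·s²/n with f = n/N = 1659/13281 = 0.12491529.
Var(ȳ) = (1 − 0.12491529)·66600000/1659 = 0.87508471·40144.665 = 35129.983.
SE(ȳ) = √(35129.983) = 187.43.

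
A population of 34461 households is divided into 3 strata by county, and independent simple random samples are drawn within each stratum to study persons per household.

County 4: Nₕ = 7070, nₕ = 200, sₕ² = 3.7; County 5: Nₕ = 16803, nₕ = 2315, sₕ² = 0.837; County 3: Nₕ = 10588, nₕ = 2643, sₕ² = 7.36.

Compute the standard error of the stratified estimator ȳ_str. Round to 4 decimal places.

0.0321

Var(ȳ_str) = Σₕ Wₕ²(1 − fₕ)sₕ²/nₕ with Wₕ = Nₕ/N, N = 34461.
County 4: Wₕ = 0.20515946; term = 0.20515946²·(1 − 0.02828854)·3.7/200 = 7.5664493 × 10^-4.
County 5: Wₕ = 0.48759467; term = 0.48759467²·(1 − 0.13777302)·0.837/2315 = 7.4116342 × 10^-5.
County 3: Wₕ = 0.30724587; term = 0.30724587²·(1 − 0.24962221)·7.36/2643 = 1.9725714 × 10^-4.
Sum = 0.0010280184.
SE = √(0.0010280184) = 0.0321.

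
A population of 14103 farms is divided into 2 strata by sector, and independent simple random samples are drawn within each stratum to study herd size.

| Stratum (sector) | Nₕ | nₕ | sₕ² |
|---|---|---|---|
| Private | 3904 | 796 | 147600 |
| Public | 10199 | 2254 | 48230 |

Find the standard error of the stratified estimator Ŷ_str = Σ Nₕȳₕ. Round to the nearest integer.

63117

Var(Ŷ_str) = Σₕ Nₕ²(1 − fₕ)sₕ²/nₕ.
Private: 3904²·(1 − 796/3904)·147600/796 = 2.2499046 × 10^9.
Public: 10199²·(1 − 2254/10199)·48230/2254 = 1.7338633 × 10^9.
Sum = 3.9837679 × 10^9.
SE = √(3.9837679 × 10^9) = 63117.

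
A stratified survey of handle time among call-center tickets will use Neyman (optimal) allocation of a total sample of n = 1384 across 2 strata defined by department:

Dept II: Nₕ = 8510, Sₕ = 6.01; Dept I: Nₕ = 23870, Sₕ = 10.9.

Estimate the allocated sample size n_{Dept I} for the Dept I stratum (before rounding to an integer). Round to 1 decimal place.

1156.6

Neyman allocation: nₕ = n·NₕSₕ / Σⱼ NⱼSⱼ.
Σ NⱼSⱼ = 8510·6.01 + 23870·10.9 = 311328.1.
n_{Dept I} = 1384·23870·10.9 / 311328.1 = 1156.6.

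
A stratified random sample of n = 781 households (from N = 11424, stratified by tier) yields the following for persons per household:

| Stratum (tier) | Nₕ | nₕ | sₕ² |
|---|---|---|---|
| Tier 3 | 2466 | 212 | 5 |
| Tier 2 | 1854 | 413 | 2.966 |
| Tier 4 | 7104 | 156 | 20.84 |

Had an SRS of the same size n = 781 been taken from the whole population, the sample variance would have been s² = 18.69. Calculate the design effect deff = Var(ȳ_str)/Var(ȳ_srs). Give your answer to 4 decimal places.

2.3178

Var(ȳ_str) = Σ Wₕ²(1−fₕ)sₕ²/nₕ with Wₕ = Nₕ/11424:
  Tier 3: (2466/11424)²·(1−212/2466)·5/212 = 0.001004488
  Tier 2: (1854/11424)²·(1−413/1854)·2.966/413 = 1.4701391 × 10^-4
  Tier 4: (7104/11424)²·(1−156/7104)·20.84/156 = 0.050524205
  → Var(ȳ_str) = 0.051675707.
Var(ȳ_srs) = (1 − 781/11424)·18.69/781 = 0.022294828.
deff = 0.051675707 / 0.022294828 = 2.3178.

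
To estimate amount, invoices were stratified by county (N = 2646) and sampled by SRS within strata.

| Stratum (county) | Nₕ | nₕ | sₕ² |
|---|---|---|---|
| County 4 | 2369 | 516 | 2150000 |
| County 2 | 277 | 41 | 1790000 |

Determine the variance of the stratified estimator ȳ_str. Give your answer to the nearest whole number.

3020

Var(ȳ_str) = Σₕ Wₕ²(1 − fₕ)sₕ²/nₕ with Wₕ = Nₕ/N, N = 2646.
County 4: Wₕ = 0.89531368; term = 0.89531368²·(1 − 0.21781342)·2150000/516 = 2612.4595.
County 2: Wₕ = 0.10468632; term = 0.10468632²·(1 − 0.14801444)·1790000/41 = 407.6442.
Sum = 3020.1037.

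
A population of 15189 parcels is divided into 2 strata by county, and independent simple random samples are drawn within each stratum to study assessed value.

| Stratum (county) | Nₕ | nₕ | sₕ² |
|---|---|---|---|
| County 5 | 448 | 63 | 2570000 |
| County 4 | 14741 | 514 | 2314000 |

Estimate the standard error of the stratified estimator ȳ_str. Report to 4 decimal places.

Var(ȳ_str) = Σₕ Wₕ²(1 − fₕ)sₕ²/nₕ with Wₕ = Nₕ/N, N = 15189.
County 5: Wₕ = 0.02949503; term = 0.02949503²·(1 − 0.14062500)·2570000/63 = 30.498112.
County 4: Wₕ = 0.97050497; term = 0.97050497²·(1 − 0.03486873)·2314000/514 = 4092.4384.
Sum = 4122.9365.
SE = √(4122.9365) = 64.2101.

64.2101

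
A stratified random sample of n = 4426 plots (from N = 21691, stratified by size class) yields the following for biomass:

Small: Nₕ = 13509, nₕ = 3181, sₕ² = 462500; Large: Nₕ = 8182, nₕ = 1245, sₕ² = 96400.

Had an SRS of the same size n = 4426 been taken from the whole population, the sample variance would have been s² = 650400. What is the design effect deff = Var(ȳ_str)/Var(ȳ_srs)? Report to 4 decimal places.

Var(ȳ_str) = Σ Wₕ²(1−fₕ)sₕ²/nₕ with Wₕ = Nₕ/21691:
  Small: (13509/21691)²·(1−3181/13509)·462500/3181 = 43.114996
  Large: (8182/21691)²·(1−1245/8182)·96400/1245 = 9.340706
  → Var(ȳ_str) = 52.455702.
Var(ȳ_srs) = (1 − 4426/21691)·650400/4426 = 116.96506.
deff = 52.455702 / 116.96506 = 0.4485.

0.4485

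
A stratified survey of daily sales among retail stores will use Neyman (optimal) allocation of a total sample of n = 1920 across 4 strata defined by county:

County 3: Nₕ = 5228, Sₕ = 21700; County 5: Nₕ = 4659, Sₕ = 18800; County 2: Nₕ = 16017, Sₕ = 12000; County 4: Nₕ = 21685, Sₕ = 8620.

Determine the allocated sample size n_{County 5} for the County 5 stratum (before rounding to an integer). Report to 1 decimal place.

Neyman allocation: nₕ = n·NₕSₕ / Σⱼ NⱼSⱼ.
Σ NⱼSⱼ = 5228·21700 + 4659·18800 + 16017·12000 + 21685·8620 = 5.801655 × 10^8.
n_{County 5} = 1920·4659·18800 / (5.801655 × 10^8) = 289.9.

289.9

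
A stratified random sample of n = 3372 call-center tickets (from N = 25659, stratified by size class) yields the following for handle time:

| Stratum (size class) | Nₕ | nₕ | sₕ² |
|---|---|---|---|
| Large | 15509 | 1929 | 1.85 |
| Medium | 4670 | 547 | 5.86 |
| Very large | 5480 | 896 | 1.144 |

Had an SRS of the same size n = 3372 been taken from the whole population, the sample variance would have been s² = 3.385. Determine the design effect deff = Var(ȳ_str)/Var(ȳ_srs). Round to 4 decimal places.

0.7670

Var(ȳ_str) = Σ Wₕ²(1−fₕ)sₕ²/nₕ with Wₕ = Nₕ/25659:
  Large: (15509/25659)²·(1−1929/15509)·1.85/1929 = 3.0679171 × 10^-4
  Medium: (4670/25659)²·(1−547/4670)·5.86/547 = 3.1330047 × 10^-4
  Very large: (5480/25659)²·(1−896/5480)·1.144/896 = 4.8715115 × 10^-5
  → Var(ȳ_str) = 6.688073 × 10^-4.
Var(ȳ_srs) = (1 − 3372/25659)·3.385/3372 = 8.7193276 × 10^-4.
deff = (6.688073 × 10^-4) / (8.7193276 × 10^-4) = 0.7670.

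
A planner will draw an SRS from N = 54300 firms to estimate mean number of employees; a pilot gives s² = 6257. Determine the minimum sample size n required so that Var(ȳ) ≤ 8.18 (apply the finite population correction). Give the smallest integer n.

Without fpc, n₀ = s²/D = 6257/8.18 = 764.9144.
With fpc, (1 − n/N)·s²/n ≤ D requires n ≥ n₀/(1 + n₀/N) = 764.9144/(1 + 764.9144/54300) = 754.2889.
Rounding up, n = 755.

755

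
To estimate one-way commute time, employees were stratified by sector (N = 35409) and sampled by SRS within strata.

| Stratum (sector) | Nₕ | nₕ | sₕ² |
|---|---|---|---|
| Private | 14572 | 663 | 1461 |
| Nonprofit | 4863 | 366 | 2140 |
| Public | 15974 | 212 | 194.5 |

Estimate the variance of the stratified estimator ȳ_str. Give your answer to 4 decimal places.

0.6424

Var(ȳ_str) = Σₕ Wₕ²(1 − fₕ)sₕ²/nₕ with Wₕ = Nₕ/N, N = 35409.
Private: Wₕ = 0.41153379; term = 0.41153379²·(1 − 0.04549822)·1461/663 = 0.35622503.
Nonprofit: Wₕ = 0.13733796; term = 0.13733796²·(1 − 0.07526218)·2140/366 = 0.10198411.
Public: Wₕ = 0.45112824; term = 0.45112824²·(1 − 0.01327157)·194.5/212 = 0.18423894.
Sum = 0.64244808.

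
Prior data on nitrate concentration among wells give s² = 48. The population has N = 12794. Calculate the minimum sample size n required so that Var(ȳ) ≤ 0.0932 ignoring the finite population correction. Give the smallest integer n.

Without fpc, n₀ = s²/D = 48/0.0932 = 515.0215.
Rounding up, n = 516.

516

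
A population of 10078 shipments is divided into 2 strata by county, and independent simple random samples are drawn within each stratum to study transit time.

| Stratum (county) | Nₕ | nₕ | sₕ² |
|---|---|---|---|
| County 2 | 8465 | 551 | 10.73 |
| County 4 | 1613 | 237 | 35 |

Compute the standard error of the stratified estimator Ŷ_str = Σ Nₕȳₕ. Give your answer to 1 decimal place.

1277.6

Var(Ŷ_str) = Σₕ Nₕ²(1 − fₕ)sₕ²/nₕ.
County 2: 8465²·(1 − 551/8465)·10.73/551 = 1.3045812 × 10^6.
County 4: 1613²·(1 − 237/1613)·35/237 = 327772.49.
Sum = 1.6323537 × 10^6.
SE = √(1.6323537 × 10^6) = 1277.6.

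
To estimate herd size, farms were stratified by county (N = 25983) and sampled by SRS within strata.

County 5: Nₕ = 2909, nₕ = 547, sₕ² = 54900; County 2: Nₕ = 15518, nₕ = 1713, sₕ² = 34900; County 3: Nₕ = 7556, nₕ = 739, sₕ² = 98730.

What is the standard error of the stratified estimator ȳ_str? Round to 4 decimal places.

Var(ȳ_str) = Σₕ Wₕ²(1 − fₕ)sₕ²/nₕ with Wₕ = Nₕ/N, N = 25983.
County 5: Wₕ = 0.11195782; term = 0.11195782²·(1 − 0.18803713)·54900/547 = 1.0214804.
County 2: Wₕ = 0.59723665; term = 0.59723665²·(1 − 0.11038794)·34900/1713 = 6.4648974.
County 3: Wₕ = 0.29080553; term = 0.29080553²·(1 − 0.09780307)·98730/739 = 10.193219.
Sum = 17.679597.
SE = √(17.679597) = 4.2047.

4.2047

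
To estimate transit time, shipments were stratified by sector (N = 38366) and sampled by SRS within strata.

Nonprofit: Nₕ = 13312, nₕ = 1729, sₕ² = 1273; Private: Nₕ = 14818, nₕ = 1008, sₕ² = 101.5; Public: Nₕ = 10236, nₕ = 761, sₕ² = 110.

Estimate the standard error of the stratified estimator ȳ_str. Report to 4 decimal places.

0.3173

Var(ȳ_str) = Σₕ Wₕ²(1 − fₕ)sₕ²/nₕ with Wₕ = Nₕ/N, N = 38366.
Nonprofit: Wₕ = 0.34697388; term = 0.34697388²·(1 − 0.12988281)·1273/1729 = 0.077126697.
Private: Wₕ = 0.38622739; term = 0.38622739²·(1 − 0.06802537)·101.5/1008 = 0.013998959.
Public: Wₕ = 0.26679873; term = 0.26679873²·(1 − 0.07434545)·110/761 = 0.0095241117.
Sum = 0.10064977.
SE = √(0.10064977) = 0.3173.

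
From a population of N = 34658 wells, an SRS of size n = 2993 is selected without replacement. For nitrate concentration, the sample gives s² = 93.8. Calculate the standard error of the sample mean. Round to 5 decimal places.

Under SRS without replacement, Var(ȳ) = (1 − f)·s²/n with f = n/N = 2993/34658 = 0.08635813.
Var(ȳ) = (1 − 0.08635813)·93.8/2993 = 0.91364187·0.031339793 = 0.028633347.
SE(ȳ) = √(0.028633347) = 0.16921.

0.16921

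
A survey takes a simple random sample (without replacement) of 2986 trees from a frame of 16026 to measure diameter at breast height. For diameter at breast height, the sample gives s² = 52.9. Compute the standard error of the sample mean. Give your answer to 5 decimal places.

Under SRS without replacement, Var(ȳ) = (1 − f)·s²/n with f = n/N = 2986/16026 = 0.18632223.
Var(ȳ) = (1 − 0.18632223)·52.9/2986 = 0.81367777·0.017716008 = 0.014415122.
SE(ȳ) = √(0.014415122) = 0.12006.

0.12006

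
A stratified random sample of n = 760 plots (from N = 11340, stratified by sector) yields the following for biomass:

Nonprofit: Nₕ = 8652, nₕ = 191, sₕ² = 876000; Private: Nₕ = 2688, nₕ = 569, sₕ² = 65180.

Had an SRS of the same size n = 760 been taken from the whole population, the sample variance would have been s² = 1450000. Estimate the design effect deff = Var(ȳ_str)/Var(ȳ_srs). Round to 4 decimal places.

1.4696

Var(ȳ_str) = Σ Wₕ²(1−fₕ)sₕ²/nₕ with Wₕ = Nₕ/11340:
  Nonprofit: (8652/11340)²·(1−191/8652)·876000/191 = 2610.8555
  Private: (2688/11340)²·(1−569/2688)·65180/569 = 5.0738334
  → Var(ȳ_str) = 2615.9293.
Var(ȳ_srs) = (1 − 760/11340)·1450000/760 = 1780.0288.
deff = 2615.9293 / 1780.0288 = 1.4696.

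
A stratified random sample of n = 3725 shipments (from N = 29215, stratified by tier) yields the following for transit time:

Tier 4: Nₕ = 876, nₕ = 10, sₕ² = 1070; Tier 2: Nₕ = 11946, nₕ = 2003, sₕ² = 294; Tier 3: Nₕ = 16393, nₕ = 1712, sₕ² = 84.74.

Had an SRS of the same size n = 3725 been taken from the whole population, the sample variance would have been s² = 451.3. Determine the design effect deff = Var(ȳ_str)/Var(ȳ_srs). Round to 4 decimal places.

1.2250

Var(ȳ_str) = Σ Wₕ²(1−fₕ)sₕ²/nₕ with Wₕ = Nₕ/29215:
  Tier 4: (876/29215)²·(1−10/876)·1070/10 = 0.095102951
  Tier 2: (11946/29215)²·(1−2003/11946)·294/2003 = 0.020426528
  Tier 3: (16393/29215)²·(1−1712/16393)·84.74/1712 = 0.013956837
  → Var(ȳ_str) = 0.12948632.
Var(ȳ_srs) = (1 − 3725/29215)·451.3/3725 = 0.10570682.
deff = 0.12948632 / 0.10570682 = 1.2250.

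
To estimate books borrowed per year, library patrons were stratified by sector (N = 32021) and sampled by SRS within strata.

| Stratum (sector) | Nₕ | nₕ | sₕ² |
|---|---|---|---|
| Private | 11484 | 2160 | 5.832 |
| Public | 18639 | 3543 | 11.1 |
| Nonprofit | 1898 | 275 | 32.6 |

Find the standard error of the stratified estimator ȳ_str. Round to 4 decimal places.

Var(ȳ_str) = Σₕ Wₕ²(1 − fₕ)sₕ²/nₕ with Wₕ = Nₕ/N, N = 32021.
Private: Wₕ = 0.35863964; term = 0.35863964²·(1 − 0.18808777)·5.832/2160 = 2.8196125 × 10^-4.
Public: Wₕ = 0.58208676; term = 0.58208676²·(1 − 0.19008531)·11.1/3543 = 8.5973883 × 10^-4.
Nonprofit: Wₕ = 0.05927360; term = 0.05927360²·(1 − 0.14488936)·32.6/275 = 3.5614746 × 10^-4.
Sum = 0.0014978475.
SE = √(0.0014978475) = 0.0387.

0.0387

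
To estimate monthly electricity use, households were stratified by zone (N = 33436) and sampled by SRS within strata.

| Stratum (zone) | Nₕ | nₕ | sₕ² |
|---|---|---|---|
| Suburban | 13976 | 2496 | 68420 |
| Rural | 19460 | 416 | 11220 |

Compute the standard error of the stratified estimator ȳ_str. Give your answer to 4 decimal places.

3.5881

Var(ȳ_str) = Σₕ Wₕ²(1 − fₕ)sₕ²/nₕ with Wₕ = Nₕ/N, N = 33436.
Suburban: Wₕ = 0.41799258; term = 0.41799258²·(1 − 0.17859187)·68420/2496 = 3.9340025.
Rural: Wₕ = 0.58200742; term = 0.58200742²·(1 − 0.02137718)·11220/416 = 8.9407078.
Sum = 12.87471.
SE = √(12.87471) = 3.5881.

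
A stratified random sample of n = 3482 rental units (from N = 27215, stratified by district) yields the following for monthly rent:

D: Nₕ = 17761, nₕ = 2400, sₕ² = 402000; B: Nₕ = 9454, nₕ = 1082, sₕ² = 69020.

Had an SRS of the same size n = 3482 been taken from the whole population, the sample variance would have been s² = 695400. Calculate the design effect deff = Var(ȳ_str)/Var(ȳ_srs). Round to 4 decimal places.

Var(ȳ_str) = Σ Wₕ²(1−fₕ)sₕ²/nₕ with Wₕ = Nₕ/27215:
  D: (17761/27215)²·(1−2400/17761)·402000/2400 = 61.699982
  B: (9454/27215)²·(1−1082/9454)·69020/1082 = 6.8167259
  → Var(ȳ_str) = 68.516708.
Var(ȳ_srs) = (1 − 3482/27215)·695400/3482 = 174.16072.
deff = 68.516708 / 174.16072 = 0.3934.

0.3934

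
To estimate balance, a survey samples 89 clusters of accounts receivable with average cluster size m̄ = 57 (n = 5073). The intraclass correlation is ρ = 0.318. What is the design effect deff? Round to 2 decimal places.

18.81

deff = 1 + (57 − 1)·0.318 = 1 + 17.808 = 18.808.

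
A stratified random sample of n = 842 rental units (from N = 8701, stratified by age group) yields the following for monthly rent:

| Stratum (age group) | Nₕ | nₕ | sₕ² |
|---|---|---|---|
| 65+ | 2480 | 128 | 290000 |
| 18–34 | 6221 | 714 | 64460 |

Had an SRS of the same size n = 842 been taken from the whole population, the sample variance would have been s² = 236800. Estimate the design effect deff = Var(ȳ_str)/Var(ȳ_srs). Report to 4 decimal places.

Var(ȳ_str) = Σ Wₕ²(1−fₕ)sₕ²/nₕ with Wₕ = Nₕ/8701:
  65+: (2480/8701)²·(1−128/2480)·290000/128 = 174.55757
  18–34: (6221/8701)²·(1−714/6221)·64460/714 = 40.853477
  → Var(ȳ_str) = 215.41105.
Var(ȳ_srs) = (1 − 842/8701)·236800/842 = 254.01989.
deff = 215.41105 / 254.01989 = 0.8480.

0.8480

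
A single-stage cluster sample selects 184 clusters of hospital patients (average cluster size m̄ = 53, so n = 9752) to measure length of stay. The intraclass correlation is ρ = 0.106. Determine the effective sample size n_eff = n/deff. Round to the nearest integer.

deff = 1 + (53 − 1)·0.106 = 1 + 5.512 = 6.512.
n_eff = 9752 / 6.512 = 1498.

1498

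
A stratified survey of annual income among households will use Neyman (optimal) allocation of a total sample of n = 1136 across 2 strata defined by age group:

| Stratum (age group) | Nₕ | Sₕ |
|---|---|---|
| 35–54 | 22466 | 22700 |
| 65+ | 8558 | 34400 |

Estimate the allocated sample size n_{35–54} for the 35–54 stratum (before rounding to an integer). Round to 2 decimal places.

720.23

Neyman allocation: nₕ = n·NₕSₕ / Σⱼ NⱼSⱼ.
Σ NⱼSⱼ = 22466·22700 + 8558·34400 = 8.043734 × 10^8.
n_{35–54} = 1136·22466·22700 / (8.043734 × 10^8) = 720.23.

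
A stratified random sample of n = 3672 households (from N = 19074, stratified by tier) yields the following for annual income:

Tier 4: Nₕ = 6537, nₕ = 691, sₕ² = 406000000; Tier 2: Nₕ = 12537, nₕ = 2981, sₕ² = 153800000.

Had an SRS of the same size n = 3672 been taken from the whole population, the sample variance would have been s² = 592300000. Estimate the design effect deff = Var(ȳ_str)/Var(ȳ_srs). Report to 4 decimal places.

0.6043

Var(ȳ_str) = Σ Wₕ²(1−fₕ)sₕ²/nₕ with Wₕ = Nₕ/19074:
  Tier 4: (6537/19074)²·(1−691/6537)·406000000/691 = 61716.562
  Tier 2: (12537/19074)²·(1−2981/12537)·153800000/2981 = 16989.499
  → Var(ȳ_str) = 78706.061.
Var(ȳ_srs) = (1 − 3672/19074)·592300000/3672 = 130249.
deff = 78706.061 / 130249 = 0.6043.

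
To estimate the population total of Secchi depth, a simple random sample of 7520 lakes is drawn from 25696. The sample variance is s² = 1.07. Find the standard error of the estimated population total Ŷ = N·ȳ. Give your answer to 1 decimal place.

Var(Ŷ) = N²·Var(ȳ) = N²·(1 − n/N)·s²/n.
f = 7520/25696 = 0.29265255; Var(ȳ) = 0.70734745·1.07/7520 = 1.0064651 × 10^-4.
Var(Ŷ) = 25696² · (1.0064651 × 10^-4) = 66455.322.
SE(Ŷ) = √(66455.322) = 257.8.

257.8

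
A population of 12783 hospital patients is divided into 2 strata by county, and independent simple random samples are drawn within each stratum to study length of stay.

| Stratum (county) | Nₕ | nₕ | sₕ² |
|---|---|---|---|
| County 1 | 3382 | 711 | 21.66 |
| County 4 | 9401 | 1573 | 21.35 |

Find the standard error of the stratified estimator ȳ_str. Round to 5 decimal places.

Var(ȳ_str) = Σₕ Wₕ²(1 − fₕ)sₕ²/nₕ with Wₕ = Nₕ/N, N = 12783.
County 1: Wₕ = 0.26457013; term = 0.26457013²·(1 − 0.21023063)·21.66/711 = 0.0016841112.
County 4: Wₕ = 0.73542987; term = 0.73542987²·(1 − 0.16732263)·21.35/1573 = 0.0061126348.
Sum = 0.007796746.
SE = √(0.007796746) = 0.08830.

0.08830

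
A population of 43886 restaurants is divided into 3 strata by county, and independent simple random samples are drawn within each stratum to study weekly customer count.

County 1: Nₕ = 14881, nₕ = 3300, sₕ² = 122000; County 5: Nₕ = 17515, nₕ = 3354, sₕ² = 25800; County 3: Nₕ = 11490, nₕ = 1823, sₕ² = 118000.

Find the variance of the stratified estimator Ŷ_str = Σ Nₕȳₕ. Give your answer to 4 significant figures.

Var(Ŷ_str) = Σₕ Nₕ²(1 − fₕ)sₕ²/nₕ.
County 1: 14881²·(1 − 3300/14881)·122000/3300 = 6.3712415 × 10^9.
County 5: 17515²·(1 − 3354/17515)·25800/3354 = 1.9079224 × 10^9.
County 3: 11490²·(1 − 1823/11490)·118000/1823 = 7.189639 × 10^9.
Sum = 1.5468803 × 10^10.

1.547 × 10^10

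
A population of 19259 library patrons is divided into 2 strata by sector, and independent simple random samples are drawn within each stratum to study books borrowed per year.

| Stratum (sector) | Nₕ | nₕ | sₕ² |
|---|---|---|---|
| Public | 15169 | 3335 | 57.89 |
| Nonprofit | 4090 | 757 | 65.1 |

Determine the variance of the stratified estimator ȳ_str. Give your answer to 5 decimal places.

0.01156

Var(ȳ_str) = Σₕ Wₕ²(1 − fₕ)sₕ²/nₕ with Wₕ = Nₕ/N, N = 19259.
Public: Wₕ = 0.78763176; term = 0.78763176²·(1 − 0.21985629)·57.89/3335 = 0.008400957.
Nonprofit: Wₕ = 0.21236824; term = 0.21236824²·(1 − 0.18508557)·65.1/757 = 0.003160649.
Sum = 0.011561606.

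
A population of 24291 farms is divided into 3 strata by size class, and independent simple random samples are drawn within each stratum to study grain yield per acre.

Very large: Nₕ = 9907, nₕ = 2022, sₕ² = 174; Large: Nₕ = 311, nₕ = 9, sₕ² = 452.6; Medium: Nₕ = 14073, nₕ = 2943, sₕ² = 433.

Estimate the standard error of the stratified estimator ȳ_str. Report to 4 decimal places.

0.2418

Var(ȳ_str) = Σₕ Wₕ²(1 − fₕ)sₕ²/nₕ with Wₕ = Nₕ/N, N = 24291.
Very large: Wₕ = 0.40784653; term = 0.40784653²·(1 − 0.20409811)·174/2022 = 0.011392556.
Large: Wₕ = 0.01280310; term = 0.01280310²·(1 − 0.02893891)·452.6/9 = 0.008004765.
Medium: Wₕ = 0.57935038; term = 0.57935038²·(1 − 0.20912385)·433/2943 = 0.039056084.
Sum = 0.058453405.
SE = √(0.058453405) = 0.2418.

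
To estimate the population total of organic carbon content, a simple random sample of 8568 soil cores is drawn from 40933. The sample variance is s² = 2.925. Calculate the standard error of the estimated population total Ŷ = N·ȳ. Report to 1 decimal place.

672.5

Var(Ŷ) = N²·Var(ȳ) = N²·(1 − n/N)·s²/n.
f = 8568/40933 = 0.20931767; Var(ȳ) = 0.79068233·2.925/8568 = 2.6992832 × 10^-4.
Var(Ŷ) = 40933² · (2.6992832 × 10^-4) = 452267.73.
SE(Ŷ) = √(452267.73) = 672.5.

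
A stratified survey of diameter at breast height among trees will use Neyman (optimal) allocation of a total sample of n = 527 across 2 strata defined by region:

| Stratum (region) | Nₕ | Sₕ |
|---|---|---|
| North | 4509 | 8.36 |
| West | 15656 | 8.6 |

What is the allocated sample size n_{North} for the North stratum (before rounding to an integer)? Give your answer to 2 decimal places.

Neyman allocation: nₕ = n·NₕSₕ / Σⱼ NⱼSⱼ.
Σ NⱼSⱼ = 4509·8.36 + 15656·8.6 = 172336.84.
n_{North} = 527·4509·8.36 / 172336.84 = 115.27.

115.27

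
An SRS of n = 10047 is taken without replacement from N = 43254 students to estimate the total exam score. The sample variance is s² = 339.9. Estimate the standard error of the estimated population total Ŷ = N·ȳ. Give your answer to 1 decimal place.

Var(Ŷ) = N²·Var(ȳ) = N²·(1 − n/N)·s²/n.
f = 10047/43254 = 0.23227910; Var(ȳ) = 0.76772090·339.9/10047 = 0.025972762.
Var(Ŷ) = 43254² · 0.025972762 = 4.8592662 × 10^7.
SE(Ŷ) = √(4.8592662 × 10^7) = 6970.8.

6970.8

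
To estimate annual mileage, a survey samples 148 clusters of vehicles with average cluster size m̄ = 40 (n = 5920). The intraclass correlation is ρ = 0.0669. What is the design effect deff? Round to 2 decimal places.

deff = 1 + (40 − 1)·0.0669 = 1 + 2.6091 = 3.6091.

3.61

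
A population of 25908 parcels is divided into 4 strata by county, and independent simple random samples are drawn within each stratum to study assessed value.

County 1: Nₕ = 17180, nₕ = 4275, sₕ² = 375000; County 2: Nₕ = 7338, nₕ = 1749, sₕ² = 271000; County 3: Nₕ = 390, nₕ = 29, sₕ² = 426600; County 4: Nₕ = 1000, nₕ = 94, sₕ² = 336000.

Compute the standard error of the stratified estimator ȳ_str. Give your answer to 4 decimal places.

6.8082

Var(ȳ_str) = Σₕ Wₕ²(1 − fₕ)sₕ²/nₕ with Wₕ = Nₕ/N, N = 25908.
County 1: Wₕ = 0.66311564; term = 0.66311564²·(1 − 0.24883586)·375000/4275 = 28.974006.
County 2: Wₕ = 0.28323298; term = 0.28323298²·(1 − 0.23834832)·271000/1749 = 9.4672429.
County 3: Wₕ = 0.01505327; term = 0.01505327²·(1 − 0.07435897)·426600/29 = 3.0855095.
County 4: Wₕ = 0.03859812; term = 0.03859812²·(1 − 0.09400000)·336000/94 = 4.824717.
Sum = 46.351475.
SE = √(46.351475) = 6.8082.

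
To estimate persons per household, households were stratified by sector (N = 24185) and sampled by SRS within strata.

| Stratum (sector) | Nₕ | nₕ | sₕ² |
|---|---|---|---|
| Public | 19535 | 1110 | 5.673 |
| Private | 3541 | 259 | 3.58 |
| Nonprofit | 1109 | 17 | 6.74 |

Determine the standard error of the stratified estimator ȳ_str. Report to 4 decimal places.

Var(ȳ_str) = Σₕ Wₕ²(1 − fₕ)sₕ²/nₕ with Wₕ = Nₕ/N, N = 24185.
Public: Wₕ = 0.80773207; term = 0.80773207²·(1 − 0.05682109)·5.673/1110 = 0.0031449847.
Private: Wₕ = 0.14641307; term = 0.14641307²·(1 − 0.07314318)·3.58/259 = 2.7463481 × 10^-4.
Nonprofit: Wₕ = 0.04585487; term = 0.04585487²·(1 − 0.01532913)·6.74/17 = 8.2086734 × 10^-4.
Sum = 0.0042404869.
SE = √(0.0042404869) = 0.0651.

0.0651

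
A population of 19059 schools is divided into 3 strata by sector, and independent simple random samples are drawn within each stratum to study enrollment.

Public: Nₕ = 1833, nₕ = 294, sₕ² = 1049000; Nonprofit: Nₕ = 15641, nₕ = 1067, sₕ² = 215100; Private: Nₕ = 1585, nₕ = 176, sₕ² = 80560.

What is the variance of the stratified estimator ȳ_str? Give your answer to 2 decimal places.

Var(ȳ_str) = Σₕ Wₕ²(1 − fₕ)sₕ²/nₕ with Wₕ = Nₕ/N, N = 19059.
Public: Wₕ = 0.09617504; term = 0.09617504²·(1 − 0.16039280)·1049000/294 = 27.709521.
Nonprofit: Wₕ = 0.82066215; term = 0.82066215²·(1 − 0.06821814)·215100/1067 = 126.50831.
Private: Wₕ = 0.08316281; term = 0.08316281²·(1 − 0.11104101)·80560/176 = 2.8141473.
Sum = 157.03198.

157.03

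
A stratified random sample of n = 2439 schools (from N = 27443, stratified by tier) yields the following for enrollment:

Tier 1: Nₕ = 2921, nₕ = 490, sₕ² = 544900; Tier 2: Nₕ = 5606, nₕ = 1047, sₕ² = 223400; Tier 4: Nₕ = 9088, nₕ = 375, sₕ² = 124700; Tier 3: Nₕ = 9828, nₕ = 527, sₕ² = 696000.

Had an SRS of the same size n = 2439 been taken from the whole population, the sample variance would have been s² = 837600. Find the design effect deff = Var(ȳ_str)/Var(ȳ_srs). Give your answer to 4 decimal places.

0.6807

Var(ȳ_str) = Σ Wₕ²(1−fₕ)sₕ²/nₕ with Wₕ = Nₕ/27443:
  Tier 1: (2921/27443)²·(1−490/2921)·544900/490 = 10.485136
  Tier 2: (5606/27443)²·(1−1047/5606)·223400/1047 = 7.2409576
  Tier 4: (9088/27443)²·(1−375/9088)·124700/375 = 34.962948
  Tier 3: (9828/27443)²·(1−527/9828)·696000/527 = 160.29879
  → Var(ȳ_str) = 212.98783.
Var(ȳ_srs) = (1 − 2439/27443)·837600/2439 = 312.89799.
deff = 212.98783 / 312.89799 = 0.6807.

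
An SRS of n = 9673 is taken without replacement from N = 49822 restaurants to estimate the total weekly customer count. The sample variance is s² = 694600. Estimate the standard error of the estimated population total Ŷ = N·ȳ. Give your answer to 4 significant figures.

379000

Var(Ŷ) = N²·Var(ȳ) = N²·(1 − n/N)·s²/n.
f = 9673/49822 = 0.19415118; Var(ȳ) = 0.80584882·694600/9673 = 57.866494.
Var(Ŷ) = 49822² · 57.866494 = 1.4363804 × 10^11.
SE(Ŷ) = √(1.4363804 × 10^11) = 379000.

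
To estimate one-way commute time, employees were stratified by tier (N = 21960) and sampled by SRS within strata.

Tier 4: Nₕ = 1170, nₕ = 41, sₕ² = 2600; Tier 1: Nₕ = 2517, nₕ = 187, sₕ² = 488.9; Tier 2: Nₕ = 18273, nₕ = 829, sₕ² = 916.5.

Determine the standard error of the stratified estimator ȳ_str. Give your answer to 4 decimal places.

0.9676

Var(ȳ_str) = Σₕ Wₕ²(1 − fₕ)sₕ²/nₕ with Wₕ = Nₕ/N, N = 21960.
Tier 4: Wₕ = 0.05327869; term = 0.05327869²·(1 − 0.03504274)·2600/41 = 0.17370192.
Tier 1: Wₕ = 0.11461749; term = 0.11461749²·(1 − 0.07429480)·488.9/187 = 0.031794566.
Tier 2: Wₕ = 0.83210383; term = 0.83210383²·(1 − 0.04536748)·916.5/829 = 0.73075063.
Sum = 0.93624712.
SE = √(0.93624712) = 0.9676.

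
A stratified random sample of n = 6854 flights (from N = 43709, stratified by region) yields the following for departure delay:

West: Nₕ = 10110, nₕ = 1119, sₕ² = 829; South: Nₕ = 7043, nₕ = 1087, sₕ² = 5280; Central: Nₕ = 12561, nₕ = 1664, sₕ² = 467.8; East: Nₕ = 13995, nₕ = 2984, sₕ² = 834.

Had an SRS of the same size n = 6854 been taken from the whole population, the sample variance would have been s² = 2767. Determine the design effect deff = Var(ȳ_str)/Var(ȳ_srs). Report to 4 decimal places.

0.5423

Var(ȳ_str) = Σ Wₕ²(1−fₕ)sₕ²/nₕ with Wₕ = Nₕ/43709:
  West: (10110/43709)²·(1−1119/10110)·829/1119 = 0.035248599
  South: (7043/43709)²·(1−1087/7043)·5280/1087 = 0.10665348
  Central: (12561/43709)²·(1−1664/12561)·467.8/1664 = 0.020141709
  East: (13995/43709)²·(1−2984/13995)·834/2984 = 0.022543698
  → Var(ȳ_str) = 0.18458749.
Var(ȳ_srs) = (1 − 6854/43709)·2767/6854 = 0.34040083.
deff = 0.18458749 / 0.34040083 = 0.5423.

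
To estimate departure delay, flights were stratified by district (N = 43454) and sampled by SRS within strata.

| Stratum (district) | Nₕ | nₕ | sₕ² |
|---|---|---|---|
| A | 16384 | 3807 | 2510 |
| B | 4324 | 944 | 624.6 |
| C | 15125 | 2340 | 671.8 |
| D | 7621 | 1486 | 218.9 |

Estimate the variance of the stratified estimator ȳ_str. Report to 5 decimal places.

Var(ȳ_str) = Σₕ Wₕ²(1 − fₕ)sₕ²/nₕ with Wₕ = Nₕ/N, N = 43454.
A: Wₕ = 0.37704239; term = 0.37704239²·(1 − 0.23236084)·2510/3807 = 0.07194959.
B: Wₕ = 0.09950753; term = 0.09950753²·(1 − 0.21831637)·624.6/944 = 0.0051212131.
C: Wₕ = 0.34806922; term = 0.34806922²·(1 − 0.15471074)·671.8/2340 = 0.029400908.
D: Wₕ = 0.17538086; term = 0.17538086²·(1 − 0.19498753)·218.9/1486 = 0.0036474887.
Sum = 0.1101192.

0.11012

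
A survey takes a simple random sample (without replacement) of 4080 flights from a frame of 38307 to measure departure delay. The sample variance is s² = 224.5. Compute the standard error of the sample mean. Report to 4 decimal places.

0.2217

Under SRS without replacement, Var(ȳ) = (1 − f)·s²/n with f = n/N = 4080/38307 = 0.10650795.
Var(ȳ) = (1 − 0.10650795)·224.5/4080 = 0.89349205·0.05502451 = 0.049163962.
SE(ȳ) = √(0.049163962) = 0.2217.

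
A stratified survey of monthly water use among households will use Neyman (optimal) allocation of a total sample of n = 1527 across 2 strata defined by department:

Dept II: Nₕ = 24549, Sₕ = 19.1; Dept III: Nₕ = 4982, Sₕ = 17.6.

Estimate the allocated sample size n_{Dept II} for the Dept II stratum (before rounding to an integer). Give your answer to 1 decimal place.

Neyman allocation: nₕ = n·NₕSₕ / Σⱼ NⱼSⱼ.
Σ NⱼSⱼ = 24549·19.1 + 4982·17.6 = 556569.1.
n_{Dept II} = 1527·24549·19.1 / 556569.1 = 1286.4.

1286.4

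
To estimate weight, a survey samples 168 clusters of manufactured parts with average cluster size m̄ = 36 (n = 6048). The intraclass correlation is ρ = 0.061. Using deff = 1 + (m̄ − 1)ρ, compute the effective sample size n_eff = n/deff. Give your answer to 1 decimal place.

deff = 1 + (36 − 1)·0.061 = 1 + 2.135 = 3.135.
n_eff = 6048 / 3.135 = 1929.2.

1929.2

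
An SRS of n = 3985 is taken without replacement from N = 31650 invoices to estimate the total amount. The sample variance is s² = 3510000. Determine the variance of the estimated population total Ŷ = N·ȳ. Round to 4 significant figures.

7.712 × 10^11

Var(Ŷ) = N²·Var(ȳ) = N²·(1 − n/N)·s²/n.
f = 3985/31650 = 0.12590837; Var(ȳ) = 0.87409163·3510000/3985 = 769.90254.
Var(Ŷ) = 31650² · 769.90254 = 7.712287 × 10^11.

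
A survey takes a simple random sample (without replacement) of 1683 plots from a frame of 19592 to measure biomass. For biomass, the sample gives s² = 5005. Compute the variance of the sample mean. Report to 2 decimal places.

2.72

Under SRS without replacement, Var(ȳ) = (1 − f)·s²/n with f = n/N = 1683/19592 = 0.08590241.
Var(ȳ) = (1 − 0.08590241)·5005/1683 = 0.91409759·2.9738562 = 2.7183948.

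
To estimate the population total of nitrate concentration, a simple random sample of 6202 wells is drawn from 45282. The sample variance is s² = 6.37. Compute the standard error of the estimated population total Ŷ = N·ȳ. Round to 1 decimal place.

Var(Ŷ) = N²·Var(ȳ) = N²·(1 − n/N)·s²/n.
f = 6202/45282 = 0.13696392; Var(ȳ) = 0.86303608·6.37/6202 = 8.8641404 × 10^-4.
Var(Ŷ) = 45282² · (8.8641404 × 10^-4) = 1.8175561 × 10^6.
SE(Ŷ) = √(1.8175561 × 10^6) = 1348.2.

1348.2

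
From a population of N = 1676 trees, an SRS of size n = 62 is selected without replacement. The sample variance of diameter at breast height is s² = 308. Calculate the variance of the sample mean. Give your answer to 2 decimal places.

4.78

Under SRS without replacement, Var(ȳ) = (1 − f)·s²/n with f = n/N = 62/1676 = 0.03699284.
Var(ȳ) = (1 − 0.03699284)·308/62 = 0.96300716·4.9677419 = 4.7839711.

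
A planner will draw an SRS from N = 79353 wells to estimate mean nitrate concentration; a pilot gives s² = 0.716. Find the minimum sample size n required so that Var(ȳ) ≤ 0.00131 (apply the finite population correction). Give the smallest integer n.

543

Without fpc, n₀ = s²/D = 0.716/0.00131 = 546.5649.
With fpc, (1 − n/N)·s²/n ≤ D requires n ≥ n₀/(1 + n₀/N) = 546.5649/(1 + 546.5649/79353) = 542.8260.
Rounding up, n = 543.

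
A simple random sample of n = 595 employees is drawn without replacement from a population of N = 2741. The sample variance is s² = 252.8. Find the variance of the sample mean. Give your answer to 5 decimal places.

0.33264

Under SRS without replacement, Var(ȳ) = (1 − f)·s²/n with f = n/N = 595/2741 = 0.21707406.
Var(ȳ) = (1 − 0.21707406)·252.8/595 = 0.78292594·0.42487395 = 0.33264484.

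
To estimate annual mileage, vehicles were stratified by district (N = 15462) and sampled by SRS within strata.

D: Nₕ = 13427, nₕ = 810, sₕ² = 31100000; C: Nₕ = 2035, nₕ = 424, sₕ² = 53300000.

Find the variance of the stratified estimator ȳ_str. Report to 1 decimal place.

28930.7

Var(ȳ_str) = Σₕ Wₕ²(1 − fₕ)sₕ²/nₕ with Wₕ = Nₕ/N, N = 15462.
D: Wₕ = 0.86838701; term = 0.86838701²·(1 − 0.06032621)·31100000/810 = 27206.904.
C: Wₕ = 0.13161299; term = 0.13161299²·(1 − 0.20835381)·53300000/424 = 1723.8123.
Sum = 28930.716.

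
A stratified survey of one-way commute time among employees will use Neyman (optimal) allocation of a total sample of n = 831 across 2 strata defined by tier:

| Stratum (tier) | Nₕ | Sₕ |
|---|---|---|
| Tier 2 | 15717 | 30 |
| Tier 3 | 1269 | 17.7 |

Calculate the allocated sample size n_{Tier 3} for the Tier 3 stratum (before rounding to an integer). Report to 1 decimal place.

37.8

Neyman allocation: nₕ = n·NₕSₕ / Σⱼ NⱼSⱼ.
Σ NⱼSⱼ = 15717·30 + 1269·17.7 = 493971.3.
n_{Tier 3} = 831·1269·17.7 / 493971.3 = 37.8.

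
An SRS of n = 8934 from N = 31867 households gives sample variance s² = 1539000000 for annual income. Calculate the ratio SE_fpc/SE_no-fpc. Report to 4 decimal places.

0.8483

f = n/N = 8934/31867 = 0.28035272.
SE_no-fpc = √(s²/n) = 415.0461; SE_fpc = √((1−f)s²/n) = 352.09202.
Ratio = √(1−f) = 0.84832027.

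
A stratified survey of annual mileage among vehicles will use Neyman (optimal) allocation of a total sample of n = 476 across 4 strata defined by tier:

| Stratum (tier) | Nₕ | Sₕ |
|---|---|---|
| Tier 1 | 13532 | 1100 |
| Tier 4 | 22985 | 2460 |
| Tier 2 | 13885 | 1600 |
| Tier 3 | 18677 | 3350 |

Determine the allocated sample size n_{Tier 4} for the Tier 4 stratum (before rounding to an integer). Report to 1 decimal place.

Neyman allocation: nₕ = n·NₕSₕ / Σⱼ NⱼSⱼ.
Σ NⱼSⱼ = 13532·1100 + 22985·2460 + 13885·1600 + 18677·3350 = 1.5621225 × 10^8.
n_{Tier 4} = 476·22985·2460 / (1.5621225 × 10^8) = 172.3.

172.3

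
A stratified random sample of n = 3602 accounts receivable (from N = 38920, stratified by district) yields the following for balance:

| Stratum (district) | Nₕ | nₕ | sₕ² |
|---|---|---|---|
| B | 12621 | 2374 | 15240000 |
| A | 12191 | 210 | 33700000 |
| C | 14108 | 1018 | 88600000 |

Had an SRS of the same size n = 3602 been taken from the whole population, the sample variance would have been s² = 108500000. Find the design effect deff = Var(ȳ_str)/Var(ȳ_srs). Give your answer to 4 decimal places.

Var(ȳ_str) = Σ Wₕ²(1−fₕ)sₕ²/nₕ with Wₕ = Nₕ/38920:
  B: (12621/38920)²·(1−2374/12621)·15240000/2374 = 548.08648
  A: (12191/38920)²·(1−210/12191)·33700000/210 = 15473.813
  C: (14108/38920)²·(1−1018/14108)·88600000/1018 = 10610.733
  → Var(ȳ_str) = 26632.632.
Var(ȳ_srs) = (1 − 3602/38920)·108500000/3602 = 27334.385.
deff = 26632.632 / 27334.385 = 0.9743.

0.9743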